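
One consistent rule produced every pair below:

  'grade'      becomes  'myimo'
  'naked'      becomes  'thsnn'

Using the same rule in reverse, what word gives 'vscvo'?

plume

In grade: g→m is +6, r→y is +7, a→i is +8, d→m is +9 — the shift increases by 1 each position. Letter i (0-indexed) is shifted by i+6, so successive shifts are 6, 7, 8, ….
Reversing it on vscvo: v−6=p, s−7=l, c−8=u, v−9=m, o−10=e.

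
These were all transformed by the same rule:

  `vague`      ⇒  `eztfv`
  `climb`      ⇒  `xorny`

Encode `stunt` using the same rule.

hgfmg

Each pair mirrors across the alphabet (v↔e, a↔z, g↔t): positions sum to 25. Each letter is replaced by its mirror in the alphabet: a↔z, b↔y, c↔x, and so on (the Atbash cipher).
Applying it to stunt: s↔h, t↔g, u↔f, n↔m, t↔g.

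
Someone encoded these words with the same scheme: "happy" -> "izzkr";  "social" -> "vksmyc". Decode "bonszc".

spider

The output letters match the input read backwards, each shifted +10: happy reversed is yppah. Read the word backwards and shift each letter +10.
Decoding bonszc: shift back: b−10=r, o−10=e, n−10=d, s−10=i, z−10=p, c−10=s → redips; then reverse → spider.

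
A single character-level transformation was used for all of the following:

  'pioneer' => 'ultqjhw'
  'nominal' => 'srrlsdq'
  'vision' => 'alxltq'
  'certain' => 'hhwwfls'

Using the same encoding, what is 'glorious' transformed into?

Shifts by position in pioneer: pos 0: p→u (+5), pos 1: i→l (+3), pos 2: o→t (+5), pos 3: n→q (+3) — repeating every 2. A repeating key of period 2 is used — shifts +5, +3 over and over.
On glorious: g+5=l, l+3=o, o+5=t, r+3=u, i+5=n, o+3=r, u+5=z, s+3=v.

lotunrzv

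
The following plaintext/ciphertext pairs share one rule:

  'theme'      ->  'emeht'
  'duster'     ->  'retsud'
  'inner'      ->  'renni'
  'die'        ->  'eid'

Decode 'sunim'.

minus

The output letters match the input read backwards: theme reversed is emeht. The word is simply reversed.
Reversing it on sunim: then reverse → minus.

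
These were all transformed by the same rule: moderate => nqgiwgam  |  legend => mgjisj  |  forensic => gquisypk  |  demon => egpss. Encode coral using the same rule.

dqueq

Each letter shifts forward by (position + 1), i.e. 1, 2, 3, … — the shift grows by one for each successive letter.
Applying it to coral: c+1=d, o+2=q, r+3=u, a+4=e, l+5=q.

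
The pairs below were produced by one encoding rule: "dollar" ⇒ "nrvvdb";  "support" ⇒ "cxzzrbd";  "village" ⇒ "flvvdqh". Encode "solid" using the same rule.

crvln

The shift depends on letter class: consonant d→n is +10, but vowel o→r is +3. Two shifts are in play — +3 for a/e/i/o/u, +10 for every other letter.
On solid: s(cons)+10=c, o(vowel)+3=r, l(cons)+10=v, i(vowel)+3=l, d(cons)+10=n.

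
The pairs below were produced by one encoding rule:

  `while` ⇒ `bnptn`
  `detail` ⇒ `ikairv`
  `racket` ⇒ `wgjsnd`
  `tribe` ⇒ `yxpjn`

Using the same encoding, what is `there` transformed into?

ynlzn

Each letter shifts forward by (position + 5), i.e. 5, 6, 7, … — the shift grows by one for each successive letter.
Applying it to there: t+5=y, h+6=n, e+7=l, r+8=z, e+9=n.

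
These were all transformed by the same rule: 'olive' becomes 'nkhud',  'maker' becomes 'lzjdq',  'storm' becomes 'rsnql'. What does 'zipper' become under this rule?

Compare letters: o→n is +25, l→k is +25, i→h is +25 — a constant shift. Each letter is shifted forward by 25 in the alphabet (a Caesar shift of +25).
Applying it to zipper: z+25=y, i+25=h, p+25=o, p+25=o, e+25=d, r+25=q.

yhoodq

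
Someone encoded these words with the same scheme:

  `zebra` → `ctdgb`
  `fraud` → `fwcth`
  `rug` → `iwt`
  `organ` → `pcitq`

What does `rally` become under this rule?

annct

Two steps: reverse the string, then apply a Caesar shift of +2.
For rally: reverse → yllar; then shift: y+2=a, l+2=n, l+2=n, a+2=c, r+2=t.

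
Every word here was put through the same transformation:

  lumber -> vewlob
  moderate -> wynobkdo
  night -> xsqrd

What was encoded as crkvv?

Compare letters: l→v is +10, u→e is +10, m→w is +10 — a constant shift. This is a Caesar cipher with shift 10.
Undoing it on crkvv: c−10=s, r−10=h, k−10=a, v−10=l, v−10=l.

shall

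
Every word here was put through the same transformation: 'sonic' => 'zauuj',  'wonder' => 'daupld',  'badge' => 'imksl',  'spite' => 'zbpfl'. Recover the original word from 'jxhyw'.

Shifts by position in sonic: pos 0: s→z (+7), pos 1: o→a (+12), pos 2: n→u (+7), pos 3: i→u (+12) — repeating every 2. It's a Vigenère-style cipher with numeric key [7,12]: position i shifts by key[i mod 2].
Decoding jxhyw: j−7=c, x−12=l, h−7=a, y−12=m, w−7=p.

clamp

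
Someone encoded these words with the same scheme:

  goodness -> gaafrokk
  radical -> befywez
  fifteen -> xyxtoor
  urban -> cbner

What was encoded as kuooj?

sweep

g(6)→g(6) and o(14)→a(0) fit y≡9x+4 (mod 26); the inverse of 9 mod 26 is 3. This is an affine cipher: with a=0,…,z=25, each position x becomes (9x+4) mod 26.
Reversing it on kuooj: k(10)→3·(10−4)≡18=s; u(20)→3·(20−4)≡22=w; o(14)→3·(14−4)≡4=e; o(14)→3·(14−4)≡4=e; j(9)→3·(9−4)≡15=p (all mod 26).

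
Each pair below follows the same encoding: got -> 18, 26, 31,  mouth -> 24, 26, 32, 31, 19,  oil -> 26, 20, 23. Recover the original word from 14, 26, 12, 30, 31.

The number is (letter's place in the alphabet, a=1) + 11.
Decoding 14, 26, 12, 30, 31: 14→(14−11)÷1=3=c, 26→(26−11)÷1=15=o, 12→(12−11)÷1=1=a, 30→(30−11)÷1=19=s, 31→(31−11)÷1=20=t.

coast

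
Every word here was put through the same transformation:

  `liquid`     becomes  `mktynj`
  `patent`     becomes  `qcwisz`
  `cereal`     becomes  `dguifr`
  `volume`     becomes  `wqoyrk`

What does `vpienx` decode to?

Each letter shifts forward by (position + 1), i.e. 1, 2, 3, … — the shift grows by one for each successive letter.
Reversing it on vpienx: v−1=u, p−2=n, i−3=f, e−4=a, n−5=i, x−6=r.

unfair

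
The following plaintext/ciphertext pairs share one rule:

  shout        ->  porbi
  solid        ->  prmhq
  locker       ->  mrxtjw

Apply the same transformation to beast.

ejlpi

s(18)→p(15) and h(7)→o(14) fit y≡19x+11 (mod 26); the inverse of 19 mod 26 is 11. Each letter's alphabet position (a=0..z=25) is mapped through 19·x+11 mod 26 — an affine cipher.
On beast: b(1)→19·1+11≡4=e; e(4)→19·4+11≡9=j; a(0)→19·0+11≡11=l; s(18)→19·18+11≡15=p; t(19)→19·19+11≡8=i (all mod 26).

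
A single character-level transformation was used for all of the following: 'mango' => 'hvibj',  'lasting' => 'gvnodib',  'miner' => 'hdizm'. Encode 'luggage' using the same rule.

gpbbvbz

Compare letters: m→h is +21, a→v is +21, n→i is +21 — a constant shift. Each letter is shifted forward by 21 in the alphabet (a Caesar shift of +21).
Applying it to luggage: l+21=g, u+21=p, g+21=b, g+21=b, a+21=v, g+21=b, e+21=z.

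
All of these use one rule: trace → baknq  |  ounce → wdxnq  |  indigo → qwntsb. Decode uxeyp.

mound

Each letter shifts forward by (position + 8), i.e. 8, 9, 10, … — the shift grows by one for each successive letter.
Undoing it on uxeyp: u−8=m, x−9=o, e−10=u, y−11=n, p−12=d.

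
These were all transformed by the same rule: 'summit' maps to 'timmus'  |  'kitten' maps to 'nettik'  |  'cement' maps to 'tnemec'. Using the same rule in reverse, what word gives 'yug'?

guy

The output letters match the input read backwards: summit reversed is timmus. The word is simply reversed.
Undoing it on yug: then reverse → guy.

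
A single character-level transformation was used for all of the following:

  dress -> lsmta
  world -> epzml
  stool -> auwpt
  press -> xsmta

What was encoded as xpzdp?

porch

The shifts repeat in a cycle of length 2: positions 0,1,… shift by +8, +1, then the pattern repeats.
Reversing it on xpzdp: x−8=p, p−1=o, z−8=r, d−1=c, p−8=h.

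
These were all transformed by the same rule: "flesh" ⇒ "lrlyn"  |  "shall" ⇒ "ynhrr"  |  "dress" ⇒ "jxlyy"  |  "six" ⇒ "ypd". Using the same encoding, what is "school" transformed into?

yinvvr

Two shifts are in play — +7 for a/e/i/o/u, +6 for every other letter.
Applying it to school: s(cons)+6=y, c(cons)+6=i, h(cons)+6=n, o(vowel)+7=v, o(vowel)+7=v, l(cons)+6=r.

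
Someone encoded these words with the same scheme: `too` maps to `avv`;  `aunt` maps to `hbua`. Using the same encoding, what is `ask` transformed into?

Compare letters: t→a is +7, o→v is +7, o→v is +7 — a constant shift. Every letter moves 7 places later in the alphabet, wrapping around z→a.
For ask: a+7=h, s+7=z, k+7=r.

hzr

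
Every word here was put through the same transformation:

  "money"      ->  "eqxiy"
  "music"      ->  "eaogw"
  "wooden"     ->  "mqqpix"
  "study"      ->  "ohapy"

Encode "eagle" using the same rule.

ikuli

m(12)→e(4) and o(14)→q(16) fit y≡19x+10 (mod 26); the inverse of 19 mod 26 is 11. Each letter's alphabet position (a=0..z=25) is mapped through 19·x+10 mod 26 — an affine cipher.
Applying it to eagle: e(4)→19·4+10≡8=i; a(0)→19·0+10≡10=k; g(6)→19·6+10≡20=u; l(11)→19·11+10≡11=l; e(4)→19·4+10≡8=i (all mod 26).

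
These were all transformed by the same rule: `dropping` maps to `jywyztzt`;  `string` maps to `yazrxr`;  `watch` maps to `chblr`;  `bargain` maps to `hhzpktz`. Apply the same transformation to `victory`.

In dropping: d→j is +6, r→y is +7, o→w is +8, p→y is +9 — the shift increases by 1 each position. Each letter shifts forward by (position + 6), i.e. 6, 7, 8, … — the shift grows by one for each successive letter.
For victory: v+6=b, i+7=p, c+8=k, t+9=c, o+10=y, r+11=c, y+12=k.

bpkcyck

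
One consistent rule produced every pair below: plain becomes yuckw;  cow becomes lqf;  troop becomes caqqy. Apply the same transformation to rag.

Two shifts are in play — +2 for a/e/i/o/u, +9 for every other letter.
For rag: r(cons)+9=a, a(vowel)+2=c, g(cons)+9=p.

acp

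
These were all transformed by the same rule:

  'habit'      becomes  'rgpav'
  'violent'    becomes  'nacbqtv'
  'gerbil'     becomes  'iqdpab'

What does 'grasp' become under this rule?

idgml

This is an affine cipher: with a=0,…,z=25, each position x becomes (9x+6) mod 26.
For grasp: g(6)→9·6+6≡8=i; r(17)→9·17+6≡3=d; a(0)→9·0+6≡6=g; s(18)→9·18+6≡12=m; p(15)→9·15+6≡11=l (all mod 26).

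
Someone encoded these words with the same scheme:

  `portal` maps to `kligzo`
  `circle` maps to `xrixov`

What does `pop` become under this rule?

Letters are reflected about the middle of the alphabet (position → 25−position): Atbash.
Applying it to pop: p↔k, o↔l, p↔k.

klk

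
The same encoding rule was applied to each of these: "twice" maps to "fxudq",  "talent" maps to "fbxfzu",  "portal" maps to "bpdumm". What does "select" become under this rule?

efxfou

Shifts by position in twice: pos 0: t→f (+12), pos 1: w→x (+1), pos 2: i→u (+12), pos 3: c→d (+1) — repeating every 2. A repeating key of period 2 is used — shifts +12, +1 over and over.
Applying it to select: s+12=e, e+1=f, l+12=x, e+1=f, c+12=o, t+1=u.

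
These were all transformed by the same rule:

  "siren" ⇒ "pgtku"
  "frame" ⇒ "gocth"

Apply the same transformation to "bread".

The output letters match the input read backwards, each shifted +2: siren reversed is neris. The word is reversed, then every letter is shifted forward by 2.
Applying it to bread: reverse → daerb; then shift: d+2=f, a+2=c, e+2=g, r+2=t, b+2=d.

fcgtd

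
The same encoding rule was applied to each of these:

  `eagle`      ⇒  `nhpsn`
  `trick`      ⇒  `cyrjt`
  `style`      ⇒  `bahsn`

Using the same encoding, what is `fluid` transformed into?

osdpm

The shifts repeat in a cycle of length 2: positions 0,1,… shift by +9, +7, then the pattern repeats.
Applying it to fluid: f+9=o, l+7=s, u+9=d, i+7=p, d+9=m.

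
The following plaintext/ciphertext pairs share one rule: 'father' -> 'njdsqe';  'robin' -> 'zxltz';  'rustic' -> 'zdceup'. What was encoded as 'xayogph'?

In father: f→n is +8, a→j is +9, t→d is +10, h→s is +11 — the shift increases by 1 each position. Each letter shifts forward by (position + 8), i.e. 8, 9, 10, … — the shift grows by one for each successive letter.
Reversing it on xayogph: x−8=p, a−9=r, y−10=o, o−11=d, g−12=u, p−13=c, h−14=t.

product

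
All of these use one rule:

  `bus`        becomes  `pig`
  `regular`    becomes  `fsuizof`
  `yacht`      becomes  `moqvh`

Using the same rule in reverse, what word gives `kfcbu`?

wrong

Compare letters: b→p is +14, u→i is +14, s→g is +14 — a constant shift. It's a constant shift of +14 (ROT14).
Undoing it on kfcbu: k−14=w, f−14=r, c−14=o, b−14=n, u−14=g.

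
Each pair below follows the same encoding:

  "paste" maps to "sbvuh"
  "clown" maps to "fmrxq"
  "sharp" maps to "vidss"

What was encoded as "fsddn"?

It's a Vigenère-style cipher with numeric key [3,1]: position i shifts by key[i mod 2].
Decoding fsddn: f−3=c, s−1=r, d−3=a, d−1=c, n−3=k.

crack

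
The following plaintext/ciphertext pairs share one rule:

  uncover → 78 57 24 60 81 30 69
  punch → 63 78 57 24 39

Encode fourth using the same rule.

33 60 78 69 75 39

u(#21)→78 and n(#14)→57: differences scale by 3, so n = 3·pos + 15. Each letter becomes 3×(its alphabet position, a=1..z=26) + 15.
Applying it to fourth: f=6→33, o=15→60, u=21→78, r=18→69, t=20→75, h=8→39.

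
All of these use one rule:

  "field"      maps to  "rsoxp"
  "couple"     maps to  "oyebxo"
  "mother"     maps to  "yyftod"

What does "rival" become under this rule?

The shift depends on letter class: consonant f→r is +12, but vowel i→s is +10. The rule splits by letter class: vowels +10, consonants +12.
Applying it to rival: r(cons)+12=d, i(vowel)+10=s, v(cons)+12=h, a(vowel)+10=k, l(cons)+12=x.

dshkx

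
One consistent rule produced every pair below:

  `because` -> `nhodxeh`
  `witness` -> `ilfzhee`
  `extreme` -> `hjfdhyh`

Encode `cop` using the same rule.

The rule splits by letter class: vowels +3, consonants +12.
For cop: c(cons)+12=o, o(vowel)+3=r, p(cons)+12=b.

orb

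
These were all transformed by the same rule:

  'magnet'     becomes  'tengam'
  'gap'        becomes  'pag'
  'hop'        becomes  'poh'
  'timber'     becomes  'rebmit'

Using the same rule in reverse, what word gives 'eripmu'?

umpire

The word is simply reversed.
Decoding eripmu: then reverse → umpire.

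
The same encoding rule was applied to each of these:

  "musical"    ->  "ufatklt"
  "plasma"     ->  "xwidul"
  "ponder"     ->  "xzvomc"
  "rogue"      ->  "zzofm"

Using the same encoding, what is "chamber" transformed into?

ksixjpz

The shifts repeat in a cycle of length 2: positions 0,1,… shift by +8, +11, then the pattern repeats.
On chamber: c+8=k, h+11=s, a+8=i, m+11=x, b+8=j, e+11=p, r+8=z.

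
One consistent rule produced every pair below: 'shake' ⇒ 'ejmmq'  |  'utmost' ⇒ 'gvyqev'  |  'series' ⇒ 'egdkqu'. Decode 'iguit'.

Shifts by position in shake: pos 0: s→e (+12), pos 1: h→j (+2), pos 2: a→m (+12), pos 3: k→m (+2) — repeating every 2. The shifts repeat in a cycle of length 2: positions 0,1,… shift by +12, +2, then the pattern repeats.
Undoing it on iguit: i−12=w, g−2=e, u−12=i, i−2=g, t−12=h.

weigh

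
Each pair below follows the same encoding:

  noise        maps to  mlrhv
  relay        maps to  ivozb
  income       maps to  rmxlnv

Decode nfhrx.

Each pair mirrors across the alphabet (n↔m, o↔l, i↔r): positions sum to 25. This is the alphabet-reversal cipher (Atbash): a becomes z, b becomes y, etc.
Decoding nfhrx: n↔m, f↔u, h↔s, r↔i, x↔c.

music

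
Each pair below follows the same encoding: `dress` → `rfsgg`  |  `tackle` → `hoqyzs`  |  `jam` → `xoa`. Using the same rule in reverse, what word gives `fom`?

ray

Compare letters: d→r is +14, r→f is +14, e→s is +14 — a constant shift. This is a Caesar cipher with shift 14.
Decoding fom: f−14=r, o−14=a, m−14=y.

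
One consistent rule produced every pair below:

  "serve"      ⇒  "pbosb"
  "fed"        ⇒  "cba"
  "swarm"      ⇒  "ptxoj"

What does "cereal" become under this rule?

zbobxi

Compare letters: s→p is +23, e→b is +23, r→o is +23 — a constant shift. Every letter moves 23 places later in the alphabet, wrapping around z→a.
For cereal: c+23=z, e+23=b, r+23=o, e+23=b, a+23=x, l+23=i.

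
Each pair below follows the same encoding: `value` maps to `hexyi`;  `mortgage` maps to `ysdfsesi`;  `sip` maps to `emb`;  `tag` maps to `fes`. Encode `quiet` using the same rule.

cymif

Two shifts are in play — +4 for a/e/i/o/u, +12 for every other letter.
On quiet: q(cons)+12=c, u(vowel)+4=y, i(vowel)+4=m, e(vowel)+4=i, t(cons)+12=f.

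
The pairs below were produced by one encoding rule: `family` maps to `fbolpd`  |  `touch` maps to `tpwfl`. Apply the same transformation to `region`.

Letter i (0-indexed) is shifted by i+0, so successive shifts are 0, 1, 2, ….
On region: r+0=r, e+1=f, g+2=i, i+3=l, o+4=s, n+5=s.

rfilss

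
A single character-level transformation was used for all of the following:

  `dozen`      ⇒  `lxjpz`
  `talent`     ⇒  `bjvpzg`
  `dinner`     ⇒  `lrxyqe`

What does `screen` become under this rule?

In dozen: d→l is +8, o→x is +9, z→j is +10, e→p is +11 — the shift increases by 1 each position. Letter i (0-indexed) is shifted by i+8, so successive shifts are 8, 9, 10, ….
Applying it to screen: s+8=a, c+9=l, r+10=b, e+11=p, e+12=q, n+13=a.

albpqa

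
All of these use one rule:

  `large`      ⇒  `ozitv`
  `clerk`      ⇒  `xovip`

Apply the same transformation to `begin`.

yvtrm

Each pair mirrors across the alphabet (l↔o, a↔z, r↔i): positions sum to 25. Each letter is replaced by its mirror in the alphabet: a↔z, b↔y, c↔x, and so on (the Atbash cipher).
Applying it to begin: b↔y, e↔v, g↔t, i↔r, n↔m.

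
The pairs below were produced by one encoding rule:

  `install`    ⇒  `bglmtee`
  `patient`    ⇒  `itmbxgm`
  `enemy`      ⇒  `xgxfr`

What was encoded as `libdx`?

spike

Every letter moves 19 places later in the alphabet, wrapping around z→a.
Reversing it on libdx: l−19=s, i−19=p, b−19=i, d−19=k, x−19=e.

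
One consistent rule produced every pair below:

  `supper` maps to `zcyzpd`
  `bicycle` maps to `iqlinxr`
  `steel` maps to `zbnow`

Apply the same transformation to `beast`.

In supper: s→z is +7, u→c is +8, p→y is +9, p→z is +10 — the shift increases by 1 each position. Each letter shifts forward by (position + 7), i.e. 7, 8, 9, … — the shift grows by one for each successive letter.
On beast: b+7=i, e+8=m, a+9=j, s+10=c, t+11=e.

imjce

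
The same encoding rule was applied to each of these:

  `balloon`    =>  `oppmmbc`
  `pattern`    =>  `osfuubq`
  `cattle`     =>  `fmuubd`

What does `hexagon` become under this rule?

ophbyfi

The output letters match the input read backwards, each shifted +1: balloon reversed is noollab. Two steps: reverse the string, then apply a Caesar shift of +1.
Applying it to hexagon: reverse → nogaxeh; then shift: n+1=o, o+1=p, g+1=h, a+1=b, x+1=y, e+1=f, h+1=i.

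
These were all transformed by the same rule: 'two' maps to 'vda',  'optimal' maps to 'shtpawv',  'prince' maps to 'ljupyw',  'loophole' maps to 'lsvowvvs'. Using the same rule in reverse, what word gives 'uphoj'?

The output letters match the input read backwards, each shifted +7: two reversed is owt. The word is reversed, then every letter is shifted forward by 7.
Undoing it on uphoj: shift back: u−7=n, p−7=i, h−7=a, o−7=h, j−7=c → niahc; then reverse → chain.

chain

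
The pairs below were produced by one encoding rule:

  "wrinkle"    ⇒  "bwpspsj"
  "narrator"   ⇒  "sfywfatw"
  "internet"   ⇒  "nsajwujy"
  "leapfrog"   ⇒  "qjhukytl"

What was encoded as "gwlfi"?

It's a Vigenère-style cipher with numeric key [5,5,7]: position i shifts by key[i mod 3].
Decoding gwlfi: g−5=b, w−5=r, l−7=e, f−5=a, i−5=d.

bread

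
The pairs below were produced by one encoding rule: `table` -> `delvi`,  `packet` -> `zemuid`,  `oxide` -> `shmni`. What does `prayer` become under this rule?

zbeiib

The shift depends on letter class: consonant t→d is +10, but vowel a→e is +4. Two shifts are in play — +4 for a/e/i/o/u, +10 for every other letter.
For prayer: p(cons)+10=z, r(cons)+10=b, a(vowel)+4=e, y(cons)+10=i, e(vowel)+4=i, r(cons)+10=b.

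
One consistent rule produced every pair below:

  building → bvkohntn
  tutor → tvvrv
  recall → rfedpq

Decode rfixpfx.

regular

Letter i (0-indexed) is shifted by i+0, so successive shifts are 0, 1, 2, ….
Reversing it on rfixpfx: r−0=r, f−1=e, i−2=g, x−3=u, p−4=l, f−5=a, x−6=r.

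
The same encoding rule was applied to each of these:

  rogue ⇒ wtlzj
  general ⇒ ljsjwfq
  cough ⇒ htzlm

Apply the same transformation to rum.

Compare letters: r→w is +5, o→t is +5, g→l is +5 — a constant shift. Each letter is shifted forward by 5 in the alphabet (a Caesar shift of +5).
For rum: r+5=w, u+5=z, m+5=r.

wzr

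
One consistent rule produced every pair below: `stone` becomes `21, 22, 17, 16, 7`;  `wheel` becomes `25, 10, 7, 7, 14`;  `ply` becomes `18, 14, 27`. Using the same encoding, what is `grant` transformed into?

s is letter #19 and maps to 21: an offset of 2. Letters become their 1-based position plus 2 (so a→3, b→4, …).
For grant: g=7→9, r=18→20, a=1→3, n=14→16, t=20→22.

9, 20, 3, 16, 22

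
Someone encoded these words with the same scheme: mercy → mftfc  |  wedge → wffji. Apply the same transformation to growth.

In mercy: m→m is +0, e→f is +1, r→t is +2, c→f is +3 — the shift increases by 1 each position. Each letter shifts forward by its position index (0, 1, 2, …) — the shift grows by one for each successive letter.
Applying it to growth: g+0=g, r+1=s, o+2=q, w+3=z, t+4=x, h+5=m.

gsqzxm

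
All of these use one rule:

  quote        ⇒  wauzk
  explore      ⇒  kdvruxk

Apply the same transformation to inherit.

Each letter is shifted forward by 6 in the alphabet (a Caesar shift of +6).
For inherit: i+6=o, n+6=t, h+6=n, e+6=k, r+6=x, i+6=o, t+6=z.

otnkxoz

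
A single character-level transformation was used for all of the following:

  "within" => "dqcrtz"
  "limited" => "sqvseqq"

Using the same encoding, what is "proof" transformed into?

wzxyq

In within: w→d is +7, i→q is +8, t→c is +9, h→r is +10 — the shift increases by 1 each position. The shift increases by 1 at each position, starting from +7: 7, 8, 9, ….
Applying it to proof: p+7=w, r+8=z, o+9=x, o+10=y, f+11=q.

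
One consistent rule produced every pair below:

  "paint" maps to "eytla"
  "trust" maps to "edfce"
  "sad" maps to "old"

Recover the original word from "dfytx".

The output letters match the input read backwards, each shifted +11: paint reversed is tniap. The word is reversed, then every letter is shifted forward by 11.
Reversing it on dfytx: shift back: d−11=s, f−11=u, y−11=n, t−11=i, x−11=m → sunim; then reverse → minus.

minus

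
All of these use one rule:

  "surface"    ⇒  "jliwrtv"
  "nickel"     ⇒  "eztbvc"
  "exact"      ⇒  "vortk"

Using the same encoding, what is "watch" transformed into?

nrkty

Compare letters: s→j is +17, u→l is +17, r→i is +17 — a constant shift. It's a constant shift of +17 (ROT17).
For watch: w+17=n, a+17=r, t+17=k, c+17=t, h+17=y.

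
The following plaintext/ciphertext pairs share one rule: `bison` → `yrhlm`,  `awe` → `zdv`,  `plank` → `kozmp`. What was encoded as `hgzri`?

stair

Each pair mirrors across the alphabet (b↔y, i↔r, s↔h): positions sum to 25. This is the alphabet-reversal cipher (Atbash): a becomes z, b becomes y, etc.
Reversing it on hgzri: h↔s, g↔t, z↔a, r↔i, i↔r.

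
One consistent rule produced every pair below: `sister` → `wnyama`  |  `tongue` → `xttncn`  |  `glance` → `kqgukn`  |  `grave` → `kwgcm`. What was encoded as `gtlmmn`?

In sister: s→w is +4, i→n is +5, s→y is +6, t→a is +7 — the shift increases by 1 each position. Each letter shifts forward by (position + 4), i.e. 4, 5, 6, … — the shift grows by one for each successive letter.
Undoing it on gtlmmn: g−4=c, t−5=o, l−6=f, m−7=f, m−8=e, n−9=e.

coffee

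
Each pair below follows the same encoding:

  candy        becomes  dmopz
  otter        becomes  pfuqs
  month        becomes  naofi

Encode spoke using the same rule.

Shifts by position in candy: pos 0: c→d (+1), pos 1: a→m (+12), pos 2: n→o (+1), pos 3: d→p (+12) — repeating every 2. A repeating key of period 2 is used — shifts +1, +12 over and over.
On spoke: s+1=t, p+12=b, o+1=p, k+12=w, e+1=f.

tbpwf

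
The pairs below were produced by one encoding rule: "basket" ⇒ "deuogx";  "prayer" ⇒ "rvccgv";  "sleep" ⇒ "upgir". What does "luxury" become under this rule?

nyzytc

Shifts by position in basket: pos 0: b→d (+2), pos 1: a→e (+4), pos 2: s→u (+2), pos 3: k→o (+4) — repeating every 2. It's a Vigenère-style cipher with numeric key [2,4]: position i shifts by key[i mod 2].
On luxury: l+2=n, u+4=y, x+2=z, u+4=y, r+2=t, y+4=c.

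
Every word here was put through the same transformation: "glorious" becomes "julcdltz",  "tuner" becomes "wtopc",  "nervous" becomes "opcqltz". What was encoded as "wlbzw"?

toast

g(6)→j(9) and l(11)→u(20) fit y≡23x+1 (mod 26); the inverse of 23 mod 26 is 17. This is an affine cipher: with a=0,…,z=25, each position x becomes (23x+1) mod 26.
Decoding wlbzw: w(22)→17·(22−1)≡19=t; l(11)→17·(11−1)≡14=o; b(1)→17·(1−1)≡0=a; z(25)→17·(25−1)≡18=s; w(22)→17·(22−1)≡19=t (all mod 26).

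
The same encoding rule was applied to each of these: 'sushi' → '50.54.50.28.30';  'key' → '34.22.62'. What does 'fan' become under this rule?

s(#19)→50 and u(#21)→54: differences scale by 2, so n = 2·pos + 12. With a=1..z=26, the number is 2·pos + 12.
Applying it to fan: f=6→24, a=1→14, n=14→40.

24.14.40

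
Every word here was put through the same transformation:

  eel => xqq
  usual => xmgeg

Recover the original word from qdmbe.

The output letters match the input read backwards, each shifted +12: eel reversed is lee. The word is reversed, then every letter is shifted forward by 12.
Undoing it on qdmbe: shift back: q−12=e, d−12=r, m−12=a, b−12=p, e−12=s → eraps; then reverse → spare.

spare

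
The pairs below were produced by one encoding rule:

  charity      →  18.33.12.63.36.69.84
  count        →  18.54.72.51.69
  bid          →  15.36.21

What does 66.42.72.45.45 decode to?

skull

c(#3)→18 and h(#8)→33: differences scale by 3, so n = 3·pos + 9. Each letter becomes 3×(its alphabet position, a=1..z=26) + 9.
Decoding 66.42.72.45.45: 66→(66−9)÷3=19=s, 42→(42−9)÷3=11=k, 72→(72−9)÷3=21=u, 45→(45−9)÷3=12=l, 45→(45−9)÷3=12=l.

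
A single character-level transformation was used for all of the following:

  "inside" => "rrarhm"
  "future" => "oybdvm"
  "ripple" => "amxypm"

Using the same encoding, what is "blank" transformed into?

kpiwo

It's a Vigenère-style cipher with numeric key [9,4,8]: position i shifts by key[i mod 3].
Applying it to blank: b+9=k, l+4=p, a+8=i, n+9=w, k+4=o.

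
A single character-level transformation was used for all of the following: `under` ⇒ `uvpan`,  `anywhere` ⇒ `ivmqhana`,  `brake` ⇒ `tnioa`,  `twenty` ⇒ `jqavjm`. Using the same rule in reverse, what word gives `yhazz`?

Treating letters as 0–25, the rule is x ↦ 11x + 8 (mod 26).
Undoing it on yhazz: y(24)→19·(24−8)≡18=s; h(7)→19·(7−8)≡7=h; a(0)→19·(0−8)≡4=e; z(25)→19·(25−8)≡11=l; z(25)→19·(25−8)≡11=l (all mod 26).

shell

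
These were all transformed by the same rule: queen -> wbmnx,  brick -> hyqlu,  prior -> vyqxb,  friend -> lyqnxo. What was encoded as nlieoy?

In queen: q→w is +6, u→b is +7, e→m is +8, e→n is +9 — the shift increases by 1 each position. Each letter shifts forward by (position + 6), i.e. 6, 7, 8, … — the shift grows by one for each successive letter.
Reversing it on nlieoy: n−6=h, l−7=e, i−8=a, e−9=v, o−10=e, y−11=n.

heaven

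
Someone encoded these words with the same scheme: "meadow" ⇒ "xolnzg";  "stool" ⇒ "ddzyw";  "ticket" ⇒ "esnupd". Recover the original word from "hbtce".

Shifts by position in meadow: pos 0: m→x (+11), pos 1: e→o (+10), pos 2: a→l (+11), pos 3: d→n (+10) — repeating every 2. A repeating key of period 2 is used — shifts +11, +10 over and over.
Reversing it on hbtce: h−11=w, b−10=r, t−11=i, c−10=s, e−11=t.

wrist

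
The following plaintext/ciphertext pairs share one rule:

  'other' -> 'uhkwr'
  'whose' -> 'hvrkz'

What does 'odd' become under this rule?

ggr

Read the word backwards and shift each letter +3.
On odd: reverse → ddo; then shift: d+3=g, d+3=g, o+3=r.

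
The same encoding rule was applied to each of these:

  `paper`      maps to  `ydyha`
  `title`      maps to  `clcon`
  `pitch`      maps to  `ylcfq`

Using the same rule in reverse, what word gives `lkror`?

chili

Shifts by position in paper: pos 0: p→y (+9), pos 1: a→d (+3), pos 2: p→y (+9), pos 3: e→h (+3) — repeating every 2. The shifts repeat in a cycle of length 2: positions 0,1,… shift by +9, +3, then the pattern repeats.
Reversing it on lkror: l−9=c, k−3=h, r−9=i, o−3=l, r−9=i.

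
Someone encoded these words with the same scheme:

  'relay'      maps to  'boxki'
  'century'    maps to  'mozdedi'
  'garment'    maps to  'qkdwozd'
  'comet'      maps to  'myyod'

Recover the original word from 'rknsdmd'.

habitat

Shifts by position in relay: pos 0: r→b (+10), pos 1: e→o (+10), pos 2: l→x (+12), pos 3: a→k (+10), pos 4: y→i (+10) — repeating every 3. It's a Vigenère-style cipher with numeric key [10,10,12]: position i shifts by key[i mod 3].
Decoding rknsdmd: r−10=h, k−10=a, n−12=b, s−10=i, d−10=t, m−12=a, d−10=t.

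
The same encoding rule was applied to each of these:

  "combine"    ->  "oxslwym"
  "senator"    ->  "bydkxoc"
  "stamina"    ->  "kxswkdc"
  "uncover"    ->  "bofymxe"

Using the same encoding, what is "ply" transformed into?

The output letters match the input read backwards, each shifted +10: combine reversed is enibmoc. Two steps: reverse the string, then apply a Caesar shift of +10.
On ply: reverse → ylp; then shift: y+10=i, l+10=v, p+10=z.

ivz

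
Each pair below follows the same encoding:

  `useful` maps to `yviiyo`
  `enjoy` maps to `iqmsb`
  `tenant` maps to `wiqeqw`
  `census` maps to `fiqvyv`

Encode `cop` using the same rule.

fss

The rule splits by letter class: vowels +4, consonants +3.
For cop: c(cons)+3=f, o(vowel)+4=s, p(cons)+3=s.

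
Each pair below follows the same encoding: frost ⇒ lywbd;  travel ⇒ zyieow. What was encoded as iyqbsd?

In frost: f→l is +6, r→y is +7, o→w is +8, s→b is +9 — the shift increases by 1 each position. Letter i (0-indexed) is shifted by i+6, so successive shifts are 6, 7, 8, ….
Reversing it on iyqbsd: i−6=c, y−7=r, q−8=i, b−9=s, s−10=i, d−11=s.

crisis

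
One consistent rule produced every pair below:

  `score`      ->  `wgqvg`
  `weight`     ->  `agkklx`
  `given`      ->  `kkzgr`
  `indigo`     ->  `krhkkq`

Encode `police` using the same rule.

The shift depends on letter class: consonant s→w is +4, but vowel o→q is +2. The rule splits by letter class: vowels +2, consonants +4.
On police: p(cons)+4=t, o(vowel)+2=q, l(cons)+4=p, i(vowel)+2=k, c(cons)+4=g, e(vowel)+2=g.

tqpkgg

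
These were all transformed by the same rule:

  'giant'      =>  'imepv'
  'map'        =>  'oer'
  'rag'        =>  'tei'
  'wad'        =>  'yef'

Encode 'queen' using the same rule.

The shift depends on letter class: consonant g→i is +2, but vowel i→m is +4. Vowels shift forward by 4 and consonants shift forward by 2.
Applying it to queen: q(cons)+2=s, u(vowel)+4=y, e(vowel)+4=i, e(vowel)+4=i, n(cons)+2=p.

syiip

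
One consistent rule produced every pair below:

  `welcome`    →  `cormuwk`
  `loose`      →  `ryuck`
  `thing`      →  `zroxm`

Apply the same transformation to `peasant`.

Shifts by position in welcome: pos 0: w→c (+6), pos 1: e→o (+10), pos 2: l→r (+6), pos 3: c→m (+10) — repeating every 2. The shifts repeat in a cycle of length 2: positions 0,1,… shift by +6, +10, then the pattern repeats.
Applying it to peasant: p+6=v, e+10=o, a+6=g, s+10=c, a+6=g, n+10=x, t+6=z.

vogcgxz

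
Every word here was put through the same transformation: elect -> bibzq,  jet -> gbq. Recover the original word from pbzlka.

Compare letters: e→b is +23, l→i is +23, e→b is +23 — a constant shift. It's a constant shift of +23 (ROT23).
Undoing it on pbzlka: p−23=s, b−23=e, z−23=c, l−23=o, k−23=n, a−23=d.

second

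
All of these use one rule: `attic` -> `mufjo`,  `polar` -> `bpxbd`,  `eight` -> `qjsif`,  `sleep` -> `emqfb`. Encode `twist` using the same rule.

fxutf

Shifts by position in attic: pos 0: a→m (+12), pos 1: t→u (+1), pos 2: t→f (+12), pos 3: i→j (+1) — repeating every 2. It's a Vigenère-style cipher with numeric key [12,1]: position i shifts by key[i mod 2].
Applying it to twist: t+12=f, w+1=x, i+12=u, s+1=t, t+12=f.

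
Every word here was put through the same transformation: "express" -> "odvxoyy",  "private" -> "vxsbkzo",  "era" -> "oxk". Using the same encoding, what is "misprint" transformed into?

The shift depends on letter class: consonant x→d is +6, but vowel e→o is +10. Vowels shift forward by 10 and consonants shift forward by 6.
Applying it to misprint: m(cons)+6=s, i(vowel)+10=s, s(cons)+6=y, p(cons)+6=v, r(cons)+6=x, i(vowel)+10=s, n(cons)+6=t, t(cons)+6=z.

ssyvxstz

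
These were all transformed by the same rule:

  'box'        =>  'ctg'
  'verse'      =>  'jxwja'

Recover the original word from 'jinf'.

aide

The output letters match the input read backwards, each shifted +5: box reversed is xob. Two steps: reverse the string, then apply a Caesar shift of +5.
Decoding jinf: shift back: j−5=e, i−5=d, n−5=i, f−5=a → edia; then reverse → aide.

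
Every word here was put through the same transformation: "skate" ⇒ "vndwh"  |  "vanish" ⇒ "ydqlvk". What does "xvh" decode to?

use

Compare letters: s→v is +3, k→n is +3, a→d is +3 — a constant shift. Every letter moves 3 places later in the alphabet, wrapping around z→a.
Decoding xvh: x−3=u, v−3=s, h−3=e.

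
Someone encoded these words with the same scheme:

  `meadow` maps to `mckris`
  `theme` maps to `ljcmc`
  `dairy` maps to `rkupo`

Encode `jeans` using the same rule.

fckxa

m(12)→m(12) and e(4)→c(2) fit y≡11x+10 (mod 26); the inverse of 11 mod 26 is 19. Each letter's alphabet position (a=0..z=25) is mapped through 11·x+10 mod 26 — an affine cipher.
On jeans: j(9)→11·9+10≡5=f; e(4)→11·4+10≡2=c; a(0)→11·0+10≡10=k; n(13)→11·13+10≡23=x; s(18)→11·18+10≡0=a (all mod 26).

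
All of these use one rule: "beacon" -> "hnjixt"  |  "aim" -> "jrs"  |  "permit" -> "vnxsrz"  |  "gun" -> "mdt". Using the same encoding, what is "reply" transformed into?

Two shifts are in play — +9 for a/e/i/o/u, +6 for every other letter.
On reply: r(cons)+6=x, e(vowel)+9=n, p(cons)+6=v, l(cons)+6=r, y(cons)+6=e.

xnvre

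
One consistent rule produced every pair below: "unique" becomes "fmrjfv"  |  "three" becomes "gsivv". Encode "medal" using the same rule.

nvwzo

This is the alphabet-reversal cipher (Atbash): a becomes z, b becomes y, etc.
For medal: m↔n, e↔v, d↔w, a↔z, l↔o.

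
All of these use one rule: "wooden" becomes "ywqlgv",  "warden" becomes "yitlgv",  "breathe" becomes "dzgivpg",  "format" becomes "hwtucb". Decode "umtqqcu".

Shifts by position in wooden: pos 0: w→y (+2), pos 1: o→w (+8), pos 2: o→q (+2), pos 3: d→l (+8) — repeating every 2. The shifts repeat in a cycle of length 2: positions 0,1,… shift by +2, +8, then the pattern repeats.
Undoing it on umtqqcu: u−2=s, m−8=e, t−2=r, q−8=i, q−2=o, c−8=u, u−2=s.

serious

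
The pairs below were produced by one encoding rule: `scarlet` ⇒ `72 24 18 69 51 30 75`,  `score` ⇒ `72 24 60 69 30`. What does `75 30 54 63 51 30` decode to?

temple

Each letter becomes 3×(its alphabet position, a=1..z=26) + 15.
Decoding 75 30 54 63 51 30: 75→(75−15)÷3=20=t, 30→(30−15)÷3=5=e, 54→(54−15)÷3=13=m, 63→(63−15)÷3=16=p, 51→(51−15)÷3=12=l, 30→(30−15)÷3=5=e.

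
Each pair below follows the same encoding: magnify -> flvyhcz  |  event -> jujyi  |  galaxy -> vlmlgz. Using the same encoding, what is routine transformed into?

m(12)→f(5) and a(0)→l(11) fit y≡19x+11 (mod 26); the inverse of 19 mod 26 is 11. Treating letters as 0–25, the rule is x ↦ 19x + 11 (mod 26).
On routine: r(17)→19·17+11≡22=w; o(14)→19·14+11≡17=r; u(20)→19·20+11≡1=b; t(19)→19·19+11≡8=i; i(8)→19·8+11≡7=h; n(13)→19·13+11≡24=y; e(4)→19·4+11≡9=j (all mod 26).

wrbihyj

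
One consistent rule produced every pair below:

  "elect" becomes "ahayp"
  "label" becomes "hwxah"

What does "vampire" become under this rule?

rwilena

It's a constant shift of +22 (ROT22).
On vampire: v+22=r, a+22=w, m+22=i, p+22=l, i+22=e, r+22=n, e+22=a.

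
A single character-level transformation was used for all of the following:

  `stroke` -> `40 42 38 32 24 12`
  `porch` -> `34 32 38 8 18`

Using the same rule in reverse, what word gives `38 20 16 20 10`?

rigid

s(#19)→40 and t(#20)→42: differences scale by 2, so n = 2·pos + 2. With a=1..z=26, the number is 2·pos + 2.
Reversing it on 38 20 16 20 10: 38→(38−2)÷2=18=r, 20→(20−2)÷2=9=i, 16→(16−2)÷2=7=g, 20→(20−2)÷2=9=i, 10→(10−2)÷2=4=d.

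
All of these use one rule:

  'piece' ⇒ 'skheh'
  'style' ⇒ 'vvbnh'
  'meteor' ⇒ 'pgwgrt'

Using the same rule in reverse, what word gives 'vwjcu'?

Shifts by position in piece: pos 0: p→s (+3), pos 1: i→k (+2), pos 2: e→h (+3), pos 3: c→e (+2) — repeating every 2. A repeating key of period 2 is used — shifts +3, +2 over and over.
Undoing it on vwjcu: v−3=s, w−2=u, j−3=g, c−2=a, u−3=r.

sugar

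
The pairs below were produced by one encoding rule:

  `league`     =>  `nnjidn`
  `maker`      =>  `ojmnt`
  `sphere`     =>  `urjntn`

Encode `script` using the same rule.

uetrrv

The shift depends on letter class: consonant l→n is +2, but vowel e→n is +9. Two shifts are in play — +9 for a/e/i/o/u, +2 for every other letter.
For script: s(cons)+2=u, c(cons)+2=e, r(cons)+2=t, i(vowel)+9=r, p(cons)+2=r, t(cons)+2=v.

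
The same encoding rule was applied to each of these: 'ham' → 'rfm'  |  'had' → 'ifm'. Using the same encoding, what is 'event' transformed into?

ysjaj

The output letters match the input read backwards, each shifted +5: ham reversed is mah. The word is reversed, then every letter is shifted forward by 5.
Applying it to event: reverse → tneve; then shift: t+5=y, n+5=s, e+5=j, v+5=a, e+5=j.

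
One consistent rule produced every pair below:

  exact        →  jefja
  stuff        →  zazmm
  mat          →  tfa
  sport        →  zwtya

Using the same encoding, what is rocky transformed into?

ytjrf

The shift depends on letter class: consonant x→e is +7, but vowel e→j is +5. The rule splits by letter class: vowels +5, consonants +7.
On rocky: r(cons)+7=y, o(vowel)+5=t, c(cons)+7=j, k(cons)+7=r, y(cons)+7=f.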